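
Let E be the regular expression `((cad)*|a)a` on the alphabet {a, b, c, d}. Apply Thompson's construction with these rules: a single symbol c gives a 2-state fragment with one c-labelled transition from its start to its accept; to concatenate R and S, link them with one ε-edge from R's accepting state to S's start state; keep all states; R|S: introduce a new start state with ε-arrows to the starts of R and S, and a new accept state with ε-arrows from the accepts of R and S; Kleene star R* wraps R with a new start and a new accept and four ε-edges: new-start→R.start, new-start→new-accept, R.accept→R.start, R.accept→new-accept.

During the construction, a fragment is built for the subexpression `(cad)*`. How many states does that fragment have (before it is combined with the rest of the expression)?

Fragment for `(cad)*`:
Each of the 3 symbol leaves contributes a 2-state fragment.
  cad → 6 states
  (cad)* → 8 states

8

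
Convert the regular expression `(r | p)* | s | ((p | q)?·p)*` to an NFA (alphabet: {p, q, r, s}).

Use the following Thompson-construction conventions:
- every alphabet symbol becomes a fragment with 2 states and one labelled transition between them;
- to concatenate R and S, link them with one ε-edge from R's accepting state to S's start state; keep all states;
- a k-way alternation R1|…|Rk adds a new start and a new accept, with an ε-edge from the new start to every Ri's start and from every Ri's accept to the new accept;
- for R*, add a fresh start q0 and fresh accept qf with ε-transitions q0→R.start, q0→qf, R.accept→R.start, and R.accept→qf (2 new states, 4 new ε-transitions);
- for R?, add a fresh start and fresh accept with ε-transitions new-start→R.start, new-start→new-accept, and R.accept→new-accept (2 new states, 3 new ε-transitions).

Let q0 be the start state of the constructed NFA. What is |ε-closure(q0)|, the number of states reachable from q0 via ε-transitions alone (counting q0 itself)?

16

Work bottom-up. For each fragment F, track |ε-closure(F.start)| and whether F's accept lies in that closure (i.e. whether F accepts ε). A single-symbol fragment has closure size 1 and does not accept ε.
  r | p : new start ε-reaches every alternative's start; none of them accept ε, so the new accept is not reached: C = 1 + 1 + 1 = 3
  (r | p)* : new start has ε-edges to the inner start and to the new accept, so C = 2 + 3 = 5
  p | q : C = 1 + 1 + 1 = 3 (the new accept is not ε-reachable since no branch accepts ε)
  (p | q)? : C = 1 (new start) + 3 (body) + 1 (new accept, via ε) = 5
  (p | q)?·p : the left operand accepts ε, so the closure extends into the next operand (via the concat ε-link); C = 5 + 1 = 6
  ((p | q)?·p)* : new start has ε-edges to the inner start and to the new accept, so C = 2 + 6 = 8
  (r | p)* | s | ((p | q)?·p)* : C = 1 (new start) + (5 + 1 + 8) + 1 (new accept, since some branch ε-reaches its own accept) = 16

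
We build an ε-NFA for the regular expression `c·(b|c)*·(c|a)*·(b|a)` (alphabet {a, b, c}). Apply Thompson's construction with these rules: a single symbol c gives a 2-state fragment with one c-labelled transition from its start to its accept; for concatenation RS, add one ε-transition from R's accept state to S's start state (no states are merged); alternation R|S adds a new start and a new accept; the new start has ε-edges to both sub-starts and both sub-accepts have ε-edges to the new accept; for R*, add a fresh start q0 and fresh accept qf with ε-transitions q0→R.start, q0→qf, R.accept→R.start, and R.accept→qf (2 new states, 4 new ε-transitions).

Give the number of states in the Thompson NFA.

Per subexpression:
Each of the 7 symbol leaves contributes a 2-state fragment.
  b|c = 6 states
  (b|c)* = 8 states
  c|a = 6 states
  (c|a)* = 8 states
  b|a = 6 states
  c·(b|c)*·(c|a)*·(b|a) = 24 states

24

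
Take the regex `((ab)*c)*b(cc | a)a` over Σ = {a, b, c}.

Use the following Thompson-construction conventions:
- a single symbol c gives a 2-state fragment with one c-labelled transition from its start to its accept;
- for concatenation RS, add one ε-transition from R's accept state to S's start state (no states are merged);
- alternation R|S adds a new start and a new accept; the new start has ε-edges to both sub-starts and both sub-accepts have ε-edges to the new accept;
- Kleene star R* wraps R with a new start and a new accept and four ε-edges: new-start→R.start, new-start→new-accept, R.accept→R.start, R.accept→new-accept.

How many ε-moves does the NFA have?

Building bottom-up:
Each of the 8 symbol leaves contributes 0 ε-transitions.
  ab — 1 ε-transition
  (ab)* — 5 ε-transitions
  (ab)*c — 6 ε-transitions
  ((ab)*c)* — 10 ε-transitions
  cc — 1 ε-transition
  cc | a — 5 ε-transitions
  ((ab)*c)*b(cc | a)a — 18 ε-transitions

18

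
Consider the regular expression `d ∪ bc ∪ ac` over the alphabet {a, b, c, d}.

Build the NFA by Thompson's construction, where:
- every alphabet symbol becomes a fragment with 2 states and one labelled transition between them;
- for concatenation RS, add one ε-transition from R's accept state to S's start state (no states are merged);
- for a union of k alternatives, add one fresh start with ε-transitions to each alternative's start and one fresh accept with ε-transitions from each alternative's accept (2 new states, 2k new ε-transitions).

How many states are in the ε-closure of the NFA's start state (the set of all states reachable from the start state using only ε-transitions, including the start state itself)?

4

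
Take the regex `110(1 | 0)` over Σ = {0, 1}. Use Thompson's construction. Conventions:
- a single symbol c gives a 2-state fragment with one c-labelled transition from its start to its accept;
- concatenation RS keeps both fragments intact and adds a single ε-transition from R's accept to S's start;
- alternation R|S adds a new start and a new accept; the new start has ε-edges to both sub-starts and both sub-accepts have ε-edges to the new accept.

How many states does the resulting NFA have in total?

Building bottom-up:
Each of the 5 symbol leaves contributes a 2-state fragment.
  1 | 0 = 6 states
  110(1 | 0) = 12 states

12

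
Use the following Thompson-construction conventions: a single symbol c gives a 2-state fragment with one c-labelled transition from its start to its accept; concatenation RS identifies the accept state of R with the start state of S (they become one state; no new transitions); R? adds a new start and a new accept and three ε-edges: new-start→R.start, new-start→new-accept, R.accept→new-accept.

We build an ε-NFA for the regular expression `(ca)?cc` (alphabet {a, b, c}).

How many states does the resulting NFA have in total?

7

Building bottom-up:
Each of the 4 symbol leaves contributes a 2-state fragment.
  ca : 3 states
  (ca)? : 5 states
  (ca)?cc : 7 states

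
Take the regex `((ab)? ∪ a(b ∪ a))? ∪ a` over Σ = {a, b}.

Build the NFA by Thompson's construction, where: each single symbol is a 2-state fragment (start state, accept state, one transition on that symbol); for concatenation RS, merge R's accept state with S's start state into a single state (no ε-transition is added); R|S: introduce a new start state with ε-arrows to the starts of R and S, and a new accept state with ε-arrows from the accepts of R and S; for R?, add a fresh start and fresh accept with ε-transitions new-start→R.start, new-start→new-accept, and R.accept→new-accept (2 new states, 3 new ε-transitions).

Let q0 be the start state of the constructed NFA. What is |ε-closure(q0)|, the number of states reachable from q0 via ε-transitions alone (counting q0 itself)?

Let C(F) = |ε-closure(F.start)| within fragment F, and note whether F accepts ε. Symbol fragments have C = 1 and do not accept ε. Then:
  ab : same as the first factor's closure: |closure| = 1
  (ab)? : new start has ε-edges to the inner start and to the new accept, so |closure| = 2 + 1 = 3
  b ∪ a : new start ε-reaches every alternative's start; none of them accept ε, so the new accept is not reached: |closure| = 1 + 1 + 1 = 3
  a(b ∪ a) : same as the first factor's closure: |closure| = 1
  (ab)? ∪ a(b ∪ a) : new start ε-reaches every alternative's start; at least one alternative accepts ε, so the union's new accept is reached too: |closure| = 1 + 3 + 1 + 1 = 6
  ((ab)? ∪ a(b ∪ a))? : new start has ε-edges to the inner start and to the new accept, so |closure| = 2 + 6 = 8
  ((ab)? ∪ a(b ∪ a))? ∪ a : new start ε-reaches every alternative's start; at least one alternative accepts ε, so the union's new accept is reached too: |closure| = 1 + 8 + 1 + 1 = 11

11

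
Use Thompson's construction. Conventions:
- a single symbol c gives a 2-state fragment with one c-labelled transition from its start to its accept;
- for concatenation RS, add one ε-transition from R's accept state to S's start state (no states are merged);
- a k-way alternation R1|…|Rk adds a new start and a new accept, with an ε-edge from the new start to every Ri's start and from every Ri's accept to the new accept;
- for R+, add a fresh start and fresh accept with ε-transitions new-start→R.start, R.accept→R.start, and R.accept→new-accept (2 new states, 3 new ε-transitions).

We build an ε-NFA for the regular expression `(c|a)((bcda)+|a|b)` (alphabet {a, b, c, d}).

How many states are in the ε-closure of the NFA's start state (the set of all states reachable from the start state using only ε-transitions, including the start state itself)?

3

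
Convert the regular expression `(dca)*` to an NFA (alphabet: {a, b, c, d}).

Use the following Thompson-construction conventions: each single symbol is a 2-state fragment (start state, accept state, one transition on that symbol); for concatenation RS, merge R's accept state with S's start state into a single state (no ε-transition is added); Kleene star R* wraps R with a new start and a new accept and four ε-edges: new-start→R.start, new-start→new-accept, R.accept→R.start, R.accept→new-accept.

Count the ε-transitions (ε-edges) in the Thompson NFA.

By structural recursion:
Each of the 3 symbol leaves contributes 0 ε-transitions.
  dca : 0 ε-transitions
  (dca)* : 4 ε-transitions

4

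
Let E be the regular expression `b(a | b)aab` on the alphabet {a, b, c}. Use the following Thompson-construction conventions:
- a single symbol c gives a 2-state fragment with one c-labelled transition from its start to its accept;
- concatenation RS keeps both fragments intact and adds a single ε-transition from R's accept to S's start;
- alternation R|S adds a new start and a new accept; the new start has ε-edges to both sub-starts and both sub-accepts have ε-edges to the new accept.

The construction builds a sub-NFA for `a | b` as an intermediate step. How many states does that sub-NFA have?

Fragment for `a | b`:
Each of the 2 symbol leaves contributes a 2-state fragment.
  a | b — 6 states

6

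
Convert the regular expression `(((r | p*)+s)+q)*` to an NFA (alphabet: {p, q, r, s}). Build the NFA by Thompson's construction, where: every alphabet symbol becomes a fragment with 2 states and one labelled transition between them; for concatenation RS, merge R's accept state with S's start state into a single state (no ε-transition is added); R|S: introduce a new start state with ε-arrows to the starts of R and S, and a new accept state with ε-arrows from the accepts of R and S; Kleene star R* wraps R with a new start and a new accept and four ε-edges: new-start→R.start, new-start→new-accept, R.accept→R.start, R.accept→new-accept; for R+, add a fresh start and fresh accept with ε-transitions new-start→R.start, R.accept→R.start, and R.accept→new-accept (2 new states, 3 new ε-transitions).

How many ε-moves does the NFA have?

By structural recursion:
Each of the 4 symbol leaves contributes 0 ε-transitions.
  p* = 4 ε-transitions
  r | p* = 8 ε-transitions
  (r | p*)+ = 11 ε-transitions
  (r | p*)+s = 11 ε-transitions
  ((r | p*)+s)+ = 14 ε-transitions
  ((r | p*)+s)+q = 14 ε-transitions
  (((r | p*)+s)+q)* = 18 ε-transitions

18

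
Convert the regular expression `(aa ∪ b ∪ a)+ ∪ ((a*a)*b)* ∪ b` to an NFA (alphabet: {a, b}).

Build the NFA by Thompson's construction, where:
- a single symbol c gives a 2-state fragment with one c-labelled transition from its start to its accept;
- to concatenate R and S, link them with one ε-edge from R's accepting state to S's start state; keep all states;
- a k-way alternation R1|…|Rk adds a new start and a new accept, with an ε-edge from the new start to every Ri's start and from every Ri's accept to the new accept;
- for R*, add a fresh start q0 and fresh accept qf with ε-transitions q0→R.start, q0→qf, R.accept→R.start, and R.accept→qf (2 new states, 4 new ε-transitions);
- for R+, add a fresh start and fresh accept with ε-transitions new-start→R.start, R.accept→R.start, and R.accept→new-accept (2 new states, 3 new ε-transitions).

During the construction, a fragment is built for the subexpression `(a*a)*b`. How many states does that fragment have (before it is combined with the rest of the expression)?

Fragment for `(a*a)*b`:
Each of the 3 symbol leaves contributes a 2-state fragment.
  a* — 4 states
  a*a — 6 states
  (a*a)* — 8 states
  (a*a)*b — 10 states

10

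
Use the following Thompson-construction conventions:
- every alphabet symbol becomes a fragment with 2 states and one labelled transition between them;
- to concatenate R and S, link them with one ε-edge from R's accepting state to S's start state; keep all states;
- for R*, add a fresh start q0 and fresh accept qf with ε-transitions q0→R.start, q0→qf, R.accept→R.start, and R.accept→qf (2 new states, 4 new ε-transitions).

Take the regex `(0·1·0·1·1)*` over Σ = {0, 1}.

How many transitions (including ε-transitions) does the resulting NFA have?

13

Per subexpression:
Each of the 5 symbol leaves contributes 1 transition (1 symbol, 0 ε).
  0·1·0·1·1 = 9 transitions (5 symbol, 4 ε)
  (0·1·0·1·1)* = 13 transitions (5 symbol, 8 ε)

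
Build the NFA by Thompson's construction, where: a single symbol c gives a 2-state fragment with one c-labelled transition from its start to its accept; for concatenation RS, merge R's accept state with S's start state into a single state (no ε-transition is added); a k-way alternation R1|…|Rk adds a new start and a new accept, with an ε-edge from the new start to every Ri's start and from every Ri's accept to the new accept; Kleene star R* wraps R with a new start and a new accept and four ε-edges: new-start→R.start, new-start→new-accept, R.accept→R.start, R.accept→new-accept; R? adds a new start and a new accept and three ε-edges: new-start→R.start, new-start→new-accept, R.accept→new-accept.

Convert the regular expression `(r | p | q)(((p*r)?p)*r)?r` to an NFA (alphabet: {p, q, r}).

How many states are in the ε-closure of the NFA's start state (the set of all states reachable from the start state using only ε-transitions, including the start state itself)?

Compute the ε-closure size of each fragment's start state recursively; a symbol fragment's start has no outgoing ε-edge, so its closure is just itself (size 1).
  r | p | q — |closure| = 1 + 1 + 1 + 1 = 4 (the new accept is not ε-reachable since no branch accepts ε)
  p* — the star's fresh start ε-reaches both the body's start and the fresh accept: |closure| = 2 + 1 = 3
  p*r — the left operand accepts ε, so the closure extends into the next operand (the shared merged state is already counted); |closure| = 3 + (1−1) = 3
  (p*r)? — |closure| = 1 (new start) + 3 (body) + 1 (new accept, via ε) = 5
  (p*r)?p — |closure| = 5 + (1−1) = 5 (closure spills across the concat boundary because the left factor accepts ε)
  ((p*r)?p)* — new start has ε-edges to the inner start and to the new accept, so |closure| = 2 + 5 = 7
  ((p*r)?p)*r — |closure| = 7 + (1−1) = 7 (closure spills across the concat boundary because the left factor accepts ε)
  (((p*r)?p)*r)? — new start has ε-edges to the inner start and to the new accept, so |closure| = 2 + 7 = 9
  (r | p | q)(((p*r)?p)*r)?r — |closure| equals the left operand's closure size = 4 (its accept is not ε-reachable, so the closure stops there)

4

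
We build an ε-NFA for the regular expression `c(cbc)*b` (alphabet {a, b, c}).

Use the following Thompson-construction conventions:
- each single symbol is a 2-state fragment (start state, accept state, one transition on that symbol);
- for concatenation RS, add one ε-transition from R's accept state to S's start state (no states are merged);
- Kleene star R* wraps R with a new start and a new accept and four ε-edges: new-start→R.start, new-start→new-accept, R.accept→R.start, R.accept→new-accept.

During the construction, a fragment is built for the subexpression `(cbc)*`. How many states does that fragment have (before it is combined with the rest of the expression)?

Fragment for `(cbc)*`:
Each of the 3 symbol leaves contributes a 2-state fragment.
  cbc → 6 states
  (cbc)* → 8 states

8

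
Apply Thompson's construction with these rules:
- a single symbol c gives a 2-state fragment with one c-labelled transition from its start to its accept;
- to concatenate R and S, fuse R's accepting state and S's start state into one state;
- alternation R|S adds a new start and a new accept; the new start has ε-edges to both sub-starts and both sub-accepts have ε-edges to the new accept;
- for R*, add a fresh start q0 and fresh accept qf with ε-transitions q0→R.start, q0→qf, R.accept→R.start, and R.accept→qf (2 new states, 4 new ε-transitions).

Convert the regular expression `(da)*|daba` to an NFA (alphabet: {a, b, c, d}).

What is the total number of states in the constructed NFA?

Recursing over subexpressions:
Each of the 6 symbol leaves contributes a 2-state fragment.
  da — 3 states
  (da)* — 5 states
  daba — 5 states
  (da)*|daba — 12 states

12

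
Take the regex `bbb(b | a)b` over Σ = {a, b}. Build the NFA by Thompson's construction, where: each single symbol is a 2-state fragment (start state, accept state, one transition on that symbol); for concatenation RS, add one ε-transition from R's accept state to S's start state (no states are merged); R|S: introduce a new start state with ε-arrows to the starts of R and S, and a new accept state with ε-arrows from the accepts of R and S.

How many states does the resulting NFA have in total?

Recursing over subexpressions:
Each of the 6 symbol leaves contributes a 2-state fragment.
  b | a — 6 states
  bbb(b | a)b — 14 states

14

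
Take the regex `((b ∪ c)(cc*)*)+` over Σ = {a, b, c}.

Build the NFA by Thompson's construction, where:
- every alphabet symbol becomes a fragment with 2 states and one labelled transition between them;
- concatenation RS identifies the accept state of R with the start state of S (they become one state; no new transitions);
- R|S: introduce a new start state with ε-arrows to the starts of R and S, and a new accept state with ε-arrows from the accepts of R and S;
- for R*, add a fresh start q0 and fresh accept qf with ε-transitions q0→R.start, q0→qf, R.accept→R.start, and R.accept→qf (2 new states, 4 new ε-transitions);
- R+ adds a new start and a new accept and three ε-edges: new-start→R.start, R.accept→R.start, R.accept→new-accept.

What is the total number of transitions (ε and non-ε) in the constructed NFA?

Bottom-up over the parse tree:
Each of the 4 symbol leaves contributes 1 transition (1 symbol, 0 ε).
  b ∪ c = 6 transitions (2 symbol, 4 ε)
  c* = 5 transitions (1 symbol, 4 ε)
  cc* = 6 transitions (2 symbol, 4 ε)
  (cc*)* = 10 transitions (2 symbol, 8 ε)
  (b ∪ c)(cc*)* = 16 transitions (4 symbol, 12 ε)
  ((b ∪ c)(cc*)*)+ = 19 transitions (4 symbol, 15 ε)

19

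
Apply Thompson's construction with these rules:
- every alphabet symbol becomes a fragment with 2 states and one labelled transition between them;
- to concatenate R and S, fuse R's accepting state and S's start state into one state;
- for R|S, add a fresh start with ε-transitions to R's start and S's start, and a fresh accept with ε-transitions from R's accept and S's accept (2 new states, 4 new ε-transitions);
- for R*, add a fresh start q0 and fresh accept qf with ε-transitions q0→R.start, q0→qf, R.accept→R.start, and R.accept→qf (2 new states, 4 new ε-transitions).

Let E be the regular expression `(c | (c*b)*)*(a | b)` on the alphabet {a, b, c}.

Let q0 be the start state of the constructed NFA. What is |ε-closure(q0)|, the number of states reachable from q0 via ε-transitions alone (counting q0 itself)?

Let C(F) = |ε-closure(F.start)| within fragment F, and note whether F accepts ε. Symbol fragments have C = 1 and do not accept ε. Then:
  c* : new start has ε-edges to the inner start and to the new accept, so |closure| = 2 + 1 = 3
  c*b : the left operand accepts ε, so the closure extends into the next operand (the shared merged state is already counted); |closure| = 3 + (1−1) = 3
  (c*b)* : |closure| = 1 (new start) + 3 (body) + 1 (new accept) = 5
  c | (c*b)* : new start ε-reaches every alternative's start; at least one alternative accepts ε, so the union's new accept is reached too: |closure| = 1 + 1 + 5 + 1 = 8
  (c | (c*b)*)* : new start has ε-edges to the inner start and to the new accept, so |closure| = 2 + 8 = 10
  a | b : |closure| = 1 + 1 + 1 = 3 (the new accept is not ε-reachable since no branch accepts ε)
  (c | (c*b)*)*(a | b) : the left operand accepts ε, so the closure extends into the next operand (the shared merged state is already counted); |closure| = 10 + (3−1) = 12

12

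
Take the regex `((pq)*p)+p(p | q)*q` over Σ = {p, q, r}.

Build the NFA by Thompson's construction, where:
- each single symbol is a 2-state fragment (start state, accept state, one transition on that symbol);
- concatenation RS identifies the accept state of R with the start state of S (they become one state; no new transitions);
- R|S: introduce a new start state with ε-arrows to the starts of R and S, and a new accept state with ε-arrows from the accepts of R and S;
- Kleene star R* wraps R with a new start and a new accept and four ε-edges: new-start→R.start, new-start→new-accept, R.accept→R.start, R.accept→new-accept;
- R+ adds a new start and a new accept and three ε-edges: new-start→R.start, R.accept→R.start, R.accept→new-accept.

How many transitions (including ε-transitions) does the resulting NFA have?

By structural recursion:
Each of the 7 symbol leaves contributes 1 transition (1 symbol, 0 ε).
  pq : 2 transitions (2 symbol, 0 ε)
  (pq)* : 6 transitions (2 symbol, 4 ε)
  (pq)*p : 7 transitions (3 symbol, 4 ε)
  ((pq)*p)+ : 10 transitions (3 symbol, 7 ε)
  p | q : 6 transitions (2 symbol, 4 ε)
  (p | q)* : 10 transitions (2 symbol, 8 ε)
  ((pq)*p)+p(p | q)*q : 22 transitions (7 symbol, 15 ε)

22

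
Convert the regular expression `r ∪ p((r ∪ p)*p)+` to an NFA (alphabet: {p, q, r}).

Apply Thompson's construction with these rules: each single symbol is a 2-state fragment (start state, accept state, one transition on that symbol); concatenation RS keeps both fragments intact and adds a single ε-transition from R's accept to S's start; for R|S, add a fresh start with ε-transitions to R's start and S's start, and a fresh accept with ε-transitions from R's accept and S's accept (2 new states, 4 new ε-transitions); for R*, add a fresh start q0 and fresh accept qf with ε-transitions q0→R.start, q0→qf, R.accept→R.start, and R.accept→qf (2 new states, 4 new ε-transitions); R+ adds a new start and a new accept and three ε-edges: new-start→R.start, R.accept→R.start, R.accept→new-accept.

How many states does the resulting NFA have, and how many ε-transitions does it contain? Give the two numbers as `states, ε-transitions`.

18, 17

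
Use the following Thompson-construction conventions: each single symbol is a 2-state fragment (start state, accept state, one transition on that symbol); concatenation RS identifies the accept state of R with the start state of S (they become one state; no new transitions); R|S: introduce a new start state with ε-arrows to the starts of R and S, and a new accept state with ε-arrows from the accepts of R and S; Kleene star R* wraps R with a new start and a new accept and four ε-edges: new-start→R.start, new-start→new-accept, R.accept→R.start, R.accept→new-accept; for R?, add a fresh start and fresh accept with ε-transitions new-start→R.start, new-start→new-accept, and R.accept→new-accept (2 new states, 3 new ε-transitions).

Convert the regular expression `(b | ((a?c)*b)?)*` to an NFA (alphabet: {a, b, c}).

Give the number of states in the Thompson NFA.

By structural recursion:
Each of the 4 symbol leaves contributes a 2-state fragment.
  a? = 4 states
  a?c = 5 states
  (a?c)* = 7 states
  (a?c)*b = 8 states
  ((a?c)*b)? = 10 states
  b | ((a?c)*b)? = 14 states
  (b | ((a?c)*b)?)* = 16 states

16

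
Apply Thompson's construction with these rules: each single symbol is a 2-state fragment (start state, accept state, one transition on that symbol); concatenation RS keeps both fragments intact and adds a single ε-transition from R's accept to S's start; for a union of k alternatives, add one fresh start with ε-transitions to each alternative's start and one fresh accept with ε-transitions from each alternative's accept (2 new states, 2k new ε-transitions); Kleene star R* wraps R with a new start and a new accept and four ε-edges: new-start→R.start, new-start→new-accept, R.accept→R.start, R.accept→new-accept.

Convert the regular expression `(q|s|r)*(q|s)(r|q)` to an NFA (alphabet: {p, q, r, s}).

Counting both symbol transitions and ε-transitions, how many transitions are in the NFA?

27

Recursing over subexpressions:
Each of the 7 symbol leaves contributes 1 transition (1 symbol, 0 ε).
  q|s|r — 9 transitions (3 symbol, 6 ε)
  (q|s|r)* — 13 transitions (3 symbol, 10 ε)
  q|s — 6 transitions (2 symbol, 4 ε)
  r|q — 6 transitions (2 symbol, 4 ε)
  (q|s|r)*(q|s)(r|q) — 27 transitions (7 symbol, 20 ε)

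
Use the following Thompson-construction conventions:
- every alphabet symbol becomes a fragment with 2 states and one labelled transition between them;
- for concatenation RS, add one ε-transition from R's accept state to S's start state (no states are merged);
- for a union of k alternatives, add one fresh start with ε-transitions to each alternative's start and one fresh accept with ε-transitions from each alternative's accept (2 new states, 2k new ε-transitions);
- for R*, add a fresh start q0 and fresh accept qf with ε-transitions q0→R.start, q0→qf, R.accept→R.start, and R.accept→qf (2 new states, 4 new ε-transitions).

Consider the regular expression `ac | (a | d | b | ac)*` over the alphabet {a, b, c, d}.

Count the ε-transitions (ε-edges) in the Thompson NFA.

18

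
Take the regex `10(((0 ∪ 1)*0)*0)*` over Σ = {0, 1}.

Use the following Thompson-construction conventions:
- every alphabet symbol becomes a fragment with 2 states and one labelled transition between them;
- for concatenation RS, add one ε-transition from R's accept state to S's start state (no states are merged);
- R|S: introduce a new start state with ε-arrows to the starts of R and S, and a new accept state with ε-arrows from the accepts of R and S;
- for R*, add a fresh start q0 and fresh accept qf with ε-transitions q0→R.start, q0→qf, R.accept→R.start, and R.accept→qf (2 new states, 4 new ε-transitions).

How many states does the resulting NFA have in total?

20

Per subexpression:
Each of the 6 symbol leaves contributes a 2-state fragment.
  0 ∪ 1 : 6 states
  (0 ∪ 1)* : 8 states
  (0 ∪ 1)*0 : 10 states
  ((0 ∪ 1)*0)* : 12 states
  ((0 ∪ 1)*0)*0 : 14 states
  (((0 ∪ 1)*0)*0)* : 16 states
  10(((0 ∪ 1)*0)*0)* : 20 states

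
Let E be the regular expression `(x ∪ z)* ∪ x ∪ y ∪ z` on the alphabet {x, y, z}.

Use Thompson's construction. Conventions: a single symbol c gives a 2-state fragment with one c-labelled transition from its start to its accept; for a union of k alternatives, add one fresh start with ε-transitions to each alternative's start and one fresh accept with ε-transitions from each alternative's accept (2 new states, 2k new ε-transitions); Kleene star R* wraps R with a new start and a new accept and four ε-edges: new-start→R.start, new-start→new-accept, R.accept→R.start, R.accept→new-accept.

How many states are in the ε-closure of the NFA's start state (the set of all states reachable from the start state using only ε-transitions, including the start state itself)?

Let C(F) = |ε-closure(F.start)| within fragment F, and note whether F accepts ε. Symbol fragments have C = 1 and do not accept ε. Then:
  x ∪ z — new start ε-reaches every alternative's start; none of them accept ε, so the new accept is not reached: C = 1 + 1 + 1 = 3
  (x ∪ z)* — new start has ε-edges to the inner start and to the new accept, so C = 2 + 3 = 5
  (x ∪ z)* ∪ x ∪ y ∪ z — C = 1 (new start) + (5 + 1 + 1 + 1) + 1 (new accept, since some branch ε-reaches its own accept) = 10

10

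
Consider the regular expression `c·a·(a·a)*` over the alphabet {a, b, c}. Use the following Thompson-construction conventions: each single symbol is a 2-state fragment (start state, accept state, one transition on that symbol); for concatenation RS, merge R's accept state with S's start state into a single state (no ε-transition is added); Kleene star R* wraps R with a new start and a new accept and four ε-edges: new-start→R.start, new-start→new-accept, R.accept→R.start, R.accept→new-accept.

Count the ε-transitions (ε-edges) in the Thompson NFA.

By structural recursion:
Each of the 4 symbol leaves contributes 0 ε-transitions.
  a·a = 0 ε-transitions
  (a·a)* = 4 ε-transitions
  c·a·(a·a)* = 4 ε-transitions

4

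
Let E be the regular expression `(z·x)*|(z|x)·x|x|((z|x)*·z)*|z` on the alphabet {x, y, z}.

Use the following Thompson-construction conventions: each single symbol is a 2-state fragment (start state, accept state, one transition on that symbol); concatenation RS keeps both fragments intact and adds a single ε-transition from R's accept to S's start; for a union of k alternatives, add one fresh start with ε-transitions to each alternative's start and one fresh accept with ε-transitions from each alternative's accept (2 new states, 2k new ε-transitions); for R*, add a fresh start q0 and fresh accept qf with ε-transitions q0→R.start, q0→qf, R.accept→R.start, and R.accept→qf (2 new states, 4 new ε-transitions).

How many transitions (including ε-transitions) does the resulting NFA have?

43

Building bottom-up:
Each of the 10 symbol leaves contributes 1 transition (1 symbol, 0 ε).
  z·x = 3 transitions (2 symbol, 1 ε)
  (z·x)* = 7 transitions (2 symbol, 5 ε)
  z|x = 6 transitions (2 symbol, 4 ε)
  (z|x)·x = 8 transitions (3 symbol, 5 ε)
  z|x = 6 transitions (2 symbol, 4 ε)
  (z|x)* = 10 transitions (2 symbol, 8 ε)
  (z|x)*·z = 12 transitions (3 symbol, 9 ε)
  ((z|x)*·z)* = 16 transitions (3 symbol, 13 ε)
  (z·x)*|(z|x)·x|x|((z|x)*·z)*|z = 43 transitions (10 symbol, 33 ε)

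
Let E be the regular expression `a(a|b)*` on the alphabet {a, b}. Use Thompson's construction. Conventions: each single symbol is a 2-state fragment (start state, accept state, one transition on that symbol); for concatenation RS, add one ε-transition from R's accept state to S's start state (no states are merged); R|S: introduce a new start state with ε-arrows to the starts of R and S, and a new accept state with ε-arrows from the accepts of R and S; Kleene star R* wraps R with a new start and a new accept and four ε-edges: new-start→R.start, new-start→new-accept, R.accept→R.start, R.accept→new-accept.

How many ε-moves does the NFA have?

Per subexpression:
Each of the 3 symbol leaves contributes 0 ε-transitions.
  a|b → 4 ε-transitions
  (a|b)* → 8 ε-transitions
  a(a|b)* → 9 ε-transitions

9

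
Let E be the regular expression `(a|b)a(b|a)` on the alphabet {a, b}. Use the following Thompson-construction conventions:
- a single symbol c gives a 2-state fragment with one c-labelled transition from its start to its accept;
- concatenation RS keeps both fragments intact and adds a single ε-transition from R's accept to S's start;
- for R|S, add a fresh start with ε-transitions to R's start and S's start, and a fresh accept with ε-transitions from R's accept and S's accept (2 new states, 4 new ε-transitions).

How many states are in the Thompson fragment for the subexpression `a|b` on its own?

Fragment for `a|b`:
Each of the 2 symbol leaves contributes a 2-state fragment.
  a|b — 6 states

6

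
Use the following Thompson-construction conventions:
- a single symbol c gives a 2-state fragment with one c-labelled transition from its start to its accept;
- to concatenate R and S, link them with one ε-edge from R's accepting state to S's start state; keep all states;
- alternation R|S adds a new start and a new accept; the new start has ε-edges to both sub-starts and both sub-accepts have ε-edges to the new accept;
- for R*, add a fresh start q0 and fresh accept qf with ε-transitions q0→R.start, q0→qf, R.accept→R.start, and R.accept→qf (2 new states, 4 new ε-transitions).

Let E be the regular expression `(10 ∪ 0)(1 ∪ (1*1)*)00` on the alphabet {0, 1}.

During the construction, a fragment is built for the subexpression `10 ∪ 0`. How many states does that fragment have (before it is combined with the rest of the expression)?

Fragment for `10 ∪ 0`:
Each of the 3 symbol leaves contributes a 2-state fragment.
  10 : 4 states
  10 ∪ 0 : 8 states

8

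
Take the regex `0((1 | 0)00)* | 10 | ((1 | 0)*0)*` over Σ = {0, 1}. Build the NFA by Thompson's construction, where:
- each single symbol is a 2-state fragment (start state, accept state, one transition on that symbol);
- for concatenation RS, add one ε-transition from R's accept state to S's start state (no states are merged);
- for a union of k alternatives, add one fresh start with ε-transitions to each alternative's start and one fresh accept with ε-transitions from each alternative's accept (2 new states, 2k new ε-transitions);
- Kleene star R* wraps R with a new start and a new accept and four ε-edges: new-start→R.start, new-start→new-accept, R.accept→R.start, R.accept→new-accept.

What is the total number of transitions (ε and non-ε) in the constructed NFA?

41

Recursing over subexpressions:
Each of the 10 symbol leaves contributes 1 transition (1 symbol, 0 ε).
  1 | 0 = 6 transitions (2 symbol, 4 ε)
  (1 | 0)00 = 10 transitions (4 symbol, 6 ε)
  ((1 | 0)00)* = 14 transitions (4 symbol, 10 ε)
  0((1 | 0)00)* = 16 transitions (5 symbol, 11 ε)
  10 = 3 transitions (2 symbol, 1 ε)
  1 | 0 = 6 transitions (2 symbol, 4 ε)
  (1 | 0)* = 10 transitions (2 symbol, 8 ε)
  (1 | 0)*0 = 12 transitions (3 symbol, 9 ε)
  ((1 | 0)*0)* = 16 transitions (3 symbol, 13 ε)
  0((1 | 0)00)* | 10 | ((1 | 0)*0)* = 41 transitions (10 symbol, 31 ε)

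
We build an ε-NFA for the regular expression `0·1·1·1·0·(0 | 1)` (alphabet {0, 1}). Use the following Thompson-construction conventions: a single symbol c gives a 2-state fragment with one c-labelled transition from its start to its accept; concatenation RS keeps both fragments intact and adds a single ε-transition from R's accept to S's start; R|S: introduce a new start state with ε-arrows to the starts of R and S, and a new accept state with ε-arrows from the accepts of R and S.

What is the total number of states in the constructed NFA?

16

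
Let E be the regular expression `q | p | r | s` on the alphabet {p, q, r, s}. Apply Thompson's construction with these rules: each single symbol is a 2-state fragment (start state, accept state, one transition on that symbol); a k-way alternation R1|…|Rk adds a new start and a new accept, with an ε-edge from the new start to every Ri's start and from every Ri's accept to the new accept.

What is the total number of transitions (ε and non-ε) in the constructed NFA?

12

Recursing over subexpressions:
Each of the 4 symbol leaves contributes 1 transition (1 symbol, 0 ε).
  q | p | r | s : 12 transitions (4 symbol, 8 ε)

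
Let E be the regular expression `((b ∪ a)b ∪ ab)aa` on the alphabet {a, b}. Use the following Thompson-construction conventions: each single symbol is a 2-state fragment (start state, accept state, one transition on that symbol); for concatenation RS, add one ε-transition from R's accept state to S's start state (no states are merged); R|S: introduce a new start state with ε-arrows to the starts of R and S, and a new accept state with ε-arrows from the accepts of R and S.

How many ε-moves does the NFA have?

12

Bottom-up over the parse tree:
Each of the 7 symbol leaves contributes 0 ε-transitions.
  b ∪ a : 4 ε-transitions
  (b ∪ a)b : 5 ε-transitions
  ab : 1 ε-transition
  (b ∪ a)b ∪ ab : 10 ε-transitions
  ((b ∪ a)b ∪ ab)aa : 12 ε-transitions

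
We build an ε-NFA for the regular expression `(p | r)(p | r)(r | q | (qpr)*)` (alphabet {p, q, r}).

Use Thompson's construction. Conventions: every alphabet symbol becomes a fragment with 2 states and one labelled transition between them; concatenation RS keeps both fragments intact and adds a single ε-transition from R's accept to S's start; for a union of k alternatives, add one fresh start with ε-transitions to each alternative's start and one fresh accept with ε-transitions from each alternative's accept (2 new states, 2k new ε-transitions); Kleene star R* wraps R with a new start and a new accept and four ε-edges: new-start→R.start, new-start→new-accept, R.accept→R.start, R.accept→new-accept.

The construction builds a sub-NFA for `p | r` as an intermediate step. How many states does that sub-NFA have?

6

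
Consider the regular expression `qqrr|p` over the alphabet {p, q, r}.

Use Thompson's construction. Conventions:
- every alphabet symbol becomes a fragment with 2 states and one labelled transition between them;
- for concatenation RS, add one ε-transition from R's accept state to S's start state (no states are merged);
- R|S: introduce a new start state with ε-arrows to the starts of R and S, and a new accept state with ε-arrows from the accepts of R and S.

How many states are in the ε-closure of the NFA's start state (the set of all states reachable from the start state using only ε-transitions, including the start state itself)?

Compute the ε-closure size of each fragment's start state recursively; a symbol fragment's start has no outgoing ε-edge, so its closure is just itself (size 1).
  qqrr → |ε-closure| equals the left operand's closure size = 1 (its accept is not ε-reachable, so the closure stops there)
  qqrr|p → new start ε-reaches every alternative's start; none of them accept ε, so the new accept is not reached: |ε-closure| = 1 + 1 + 1 = 3

3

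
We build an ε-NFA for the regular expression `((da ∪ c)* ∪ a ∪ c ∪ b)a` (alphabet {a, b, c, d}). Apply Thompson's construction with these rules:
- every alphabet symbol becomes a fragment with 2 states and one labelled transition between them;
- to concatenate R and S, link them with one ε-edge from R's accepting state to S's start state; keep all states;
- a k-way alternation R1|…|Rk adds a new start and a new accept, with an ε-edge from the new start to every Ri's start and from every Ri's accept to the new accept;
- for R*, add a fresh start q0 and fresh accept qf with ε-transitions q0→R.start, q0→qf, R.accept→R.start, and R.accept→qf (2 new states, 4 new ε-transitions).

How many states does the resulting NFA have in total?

Bottom-up over the parse tree:
Each of the 7 symbol leaves contributes a 2-state fragment.
  da — 4 states
  da ∪ c — 8 states
  (da ∪ c)* — 10 states
  (da ∪ c)* ∪ a ∪ c ∪ b — 18 states
  ((da ∪ c)* ∪ a ∪ c ∪ b)a — 20 states

20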